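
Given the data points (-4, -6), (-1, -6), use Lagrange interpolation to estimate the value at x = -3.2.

Lagrange interpolation formula:
P(x) = Σ yᵢ × Lᵢ(x)
where Lᵢ(x) = Π_{j≠i} (x - xⱼ)/(xᵢ - xⱼ)

L_0(-3.2) = (-3.2 - (-1))/(-4 - (-1)) = 0.733333
L_1(-3.2) = (-3.2 - (-4))/(-1 - (-4)) = 0.266667

P(-3.2) = (-6)×L_0(-3.2) + (-6)×L_1(-3.2)
P(-3.2) = -6.000000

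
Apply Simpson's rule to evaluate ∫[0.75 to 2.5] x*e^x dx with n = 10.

f(x) = x*e^x
a = 0.75, b = 2.5, n = 10
h = (b - a)/n = 0.175000

Simpson's rule: (h/3)[f(x₀) + 4f(x₁) + 2f(x₂) + ... + f(xₙ)]

x_0 = 0.7500, f(x_0) = 1.587750, coefficient = 1
x_1 = 0.9250, f(x_1) = 2.332728, coefficient = 4
x_2 = 1.1000, f(x_2) = 3.304583, coefficient = 2
x_3 = 1.2750, f(x_3) = 4.562844, coefficient = 4
x_4 = 1.4500, f(x_4) = 6.181516, coefficient = 2
x_5 = 1.6250, f(x_5) = 8.252431, coefficient = 4
x_6 = 1.8000, f(x_6) = 10.889365, coefficient = 2
x_7 = 1.9750, f(x_7) = 14.233074, coefficient = 4
x_8 = 2.1500, f(x_8) = 18.457446, coefficient = 2
x_9 = 2.3250, f(x_9) = 23.777031, coefficient = 4
x_10 = 2.5000, f(x_10) = 30.456235, coefficient = 1

I ≈ (0.175000/3) × 322.342238 = 18.803297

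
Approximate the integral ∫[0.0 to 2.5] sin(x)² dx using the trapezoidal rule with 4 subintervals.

f(x) = sin(x)²
a = 0.0, b = 2.5, n = 4
h = (b - a)/n = 0.625000

Trapezoidal rule: (h/2)[f(x₀) + 2f(x₁) + 2f(x₂) + ... + f(xₙ)]

x_0 = 0.0000, f(x_0) = 0.000000, coefficient = 1
x_1 = 0.6250, f(x_1) = 0.342339, coefficient = 2
x_2 = 1.2500, f(x_2) = 0.900572, coefficient = 2
x_3 = 1.8750, f(x_3) = 0.910280, coefficient = 2
x_4 = 2.5000, f(x_4) = 0.358169, coefficient = 1

I ≈ (0.625000/2) × 4.664550 = 1.457672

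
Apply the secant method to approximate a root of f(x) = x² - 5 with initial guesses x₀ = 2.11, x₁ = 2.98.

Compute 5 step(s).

f(x) = x² - 5
x₀ = 2.11, x₁ = 2.98

Secant formula: x_{n+1} = x_n - f(x_n)(x_n - x_{n-1})/(f(x_n) - f(x_{n-1}))

Iteration 1:
  f(2.110000) = -0.547900
  f(2.980000) = 3.880400
  x_2 = 2.980000 - 3.880400×(2.980000 - 2.110000)/(3.880400 - (-0.547900))
       = 2.217642
Iteration 2:
  f(2.980000) = 3.880400
  f(2.217642) = -0.082062
  x_3 = 2.217642 - (-0.082062)×(2.217642 - 2.980000)/(-0.082062 - 3.880400)
       = 2.233431
Iteration 3:
  f(2.217642) = -0.082062
  f(2.233431) = -0.011787
  x_4 = 2.233431 - (-0.011787)×(2.233431 - 2.217642)/(-0.011787 - (-0.082062))
       = 2.236079
Iteration 4:
  f(2.233431) = -0.011787
  f(2.236079) = 0.000049
  x_5 = 2.236079 - 0.000049×(2.236079 - 2.233431)/(0.000049 - (-0.011787))
       = 2.236068
Iteration 5:
  f(2.236079) = 0.000049
  f(2.236068) = 0.000000
  x_6 = 2.236068 - 0.000000×(2.236068 - 2.236079)/(0.000000 - 0.000049)
       = 2.236068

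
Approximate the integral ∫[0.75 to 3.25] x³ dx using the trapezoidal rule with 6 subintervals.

f(x) = x³
a = 0.75, b = 3.25, n = 6
h = (b - a)/n = 0.416667

Trapezoidal rule: (h/2)[f(x₀) + 2f(x₁) + 2f(x₂) + ... + f(xₙ)]

x_0 = 0.7500, f(x_0) = 0.421875, coefficient = 1
x_1 = 1.1667, f(x_1) = 1.587963, coefficient = 2
x_2 = 1.5833, f(x_2) = 3.969329, coefficient = 2
x_3 = 2.0000, f(x_3) = 8.000000, coefficient = 2
x_4 = 2.4167, f(x_4) = 14.114005, coefficient = 2
x_5 = 2.8333, f(x_5) = 22.745370, coefficient = 2
x_6 = 3.2500, f(x_6) = 34.328125, coefficient = 1

I ≈ (0.416667/2) × 135.583333 = 28.246528
Exact value: 27.812500
Error: 0.434028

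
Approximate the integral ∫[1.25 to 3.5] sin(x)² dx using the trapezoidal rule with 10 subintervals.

f(x) = sin(x)²
a = 1.25, b = 3.5, n = 10
h = (b - a)/n = 0.225000

Trapezoidal rule: (h/2)[f(x₀) + 2f(x₁) + 2f(x₂) + ... + f(xₙ)]

x_0 = 1.2500, f(x_0) = 0.900572, coefficient = 1
x_1 = 1.4750, f(x_1) = 0.990851, coefficient = 2
x_2 = 1.7000, f(x_2) = 0.983399, coefficient = 2
x_3 = 1.9250, f(x_3) = 0.879700, coefficient = 2
x_4 = 2.1500, f(x_4) = 0.700400, coefficient = 2
x_5 = 2.3750, f(x_5) = 0.481199, coefficient = 2
x_6 = 2.6000, f(x_6) = 0.265742, coefficient = 2
x_7 = 2.8250, f(x_7) = 0.096927, coefficient = 2
x_8 = 3.0500, f(x_8) = 0.008366, coefficient = 2
x_9 = 3.2750, f(x_9) = 0.017692, coefficient = 2
x_10 = 3.5000, f(x_10) = 0.123049, coefficient = 1

I ≈ (0.225000/2) × 9.872170 = 1.110619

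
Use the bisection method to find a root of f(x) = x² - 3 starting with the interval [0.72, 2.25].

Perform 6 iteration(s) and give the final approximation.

f(x) = x² - 3
Initial interval: [0.72, 2.25]

Iteration 1:
  c_1 = (0.720000 + 2.250000)/2 = 1.485000
  f(c_1) = f(1.485000) = -0.794775
  f(a) × f(c) ≥ 0, new interval: [1.485000, 2.250000]
Iteration 2:
  c_2 = (1.485000 + 2.250000)/2 = 1.867500
  f(c_2) = f(1.867500) = 0.487556
  f(a) × f(c) < 0, new interval: [1.485000, 1.867500]
Iteration 3:
  c_3 = (1.485000 + 1.867500)/2 = 1.676250
  f(c_3) = f(1.676250) = -0.190186
  f(a) × f(c) ≥ 0, new interval: [1.676250, 1.867500]
Iteration 4:
  c_4 = (1.676250 + 1.867500)/2 = 1.771875
  f(c_4) = f(1.771875) = 0.139541
  f(a) × f(c) < 0, new interval: [1.676250, 1.771875]
Iteration 5:
  c_5 = (1.676250 + 1.771875)/2 = 1.724063
  f(c_5) = f(1.724063) = -0.027608
  f(a) × f(c) ≥ 0, new interval: [1.724063, 1.771875]
Iteration 6:
  c_6 = (1.724063 + 1.771875)/2 = 1.747969
  f(c_6) = f(1.747969) = 0.055395
  f(a) × f(c) < 0, new interval: [1.724063, 1.747969]

After 6 iteration(s), the approximation is c_6 = 1.747969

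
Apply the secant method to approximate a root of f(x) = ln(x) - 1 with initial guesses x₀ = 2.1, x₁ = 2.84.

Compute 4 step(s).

f(x) = ln(x) - 1
x₀ = 2.1, x₁ = 2.84

Secant formula: x_{n+1} = x_n - f(x_n)(x_n - x_{n-1})/(f(x_n) - f(x_{n-1}))

Iteration 1:
  f(2.100000) = -0.258063
  f(2.840000) = 0.043804
  x_2 = 2.840000 - 0.043804×(2.840000 - 2.100000)/(0.043804 - (-0.258063))
       = 2.732618
Iteration 2:
  f(2.840000) = 0.043804
  f(2.732618) = 0.005260
  x_3 = 2.732618 - 0.005260×(2.732618 - 2.840000)/(0.005260 - 0.043804)
       = 2.717963
Iteration 3:
  f(2.732618) = 0.005260
  f(2.717963) = -0.000117
  x_4 = 2.717963 - (-0.000117)×(2.717963 - 2.732618)/(-0.000117 - 0.005260)
       = 2.718283
Iteration 4:
  f(2.717963) = -0.000117
  f(2.718283) = 0.000000
  x_5 = 2.718283 - 0.000000×(2.718283 - 2.717963)/(0.000000 - (-0.000117))
       = 2.718282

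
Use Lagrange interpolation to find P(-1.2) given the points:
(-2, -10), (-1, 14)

Lagrange interpolation formula:
P(x) = Σ yᵢ × Lᵢ(x)
where Lᵢ(x) = Π_{j≠i} (x - xⱼ)/(xᵢ - xⱼ)

L_0(-1.2) = (-1.2 - (-1))/(-2 - (-1)) = 0.200000
L_1(-1.2) = (-1.2 - (-2))/(-1 - (-2)) = 0.800000

P(-1.2) = (-10)×L_0(-1.2) + 14×L_1(-1.2)
P(-1.2) = 9.200000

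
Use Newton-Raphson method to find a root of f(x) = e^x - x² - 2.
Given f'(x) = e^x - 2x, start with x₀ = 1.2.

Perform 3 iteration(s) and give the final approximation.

f(x) = e^x - x² - 2
f'(x) = e^x - 2x
x₀ = 1.2

Newton-Raphson formula: x_{n+1} = x_n - f(x_n)/f'(x_n)

Iteration 1:
  f(1.200000) = -0.119883
  f'(1.200000) = 0.920117
  x_1 = 1.200000 - (-0.119883)/0.920117 = 1.330291
Iteration 2:
  f(1.330291) = 0.012470
  f'(1.330291) = 1.121562
  x_2 = 1.330291 - 0.012470/1.121562 = 1.319173
Iteration 3:
  f(1.319173) = 0.000109
  f'(1.319173) = 1.101981
  x_3 = 1.319173 - 0.000109/1.101981 = 1.319074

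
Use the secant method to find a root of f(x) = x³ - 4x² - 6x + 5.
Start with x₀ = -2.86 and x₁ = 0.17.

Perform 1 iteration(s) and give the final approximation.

f(x) = x³ - 4x² - 6x + 5
x₀ = -2.86, x₁ = 0.17

Secant formula: x_{n+1} = x_n - f(x_n)(x_n - x_{n-1})/(f(x_n) - f(x_{n-1}))

Iteration 1:
  f(-2.860000) = -33.952056
  f(0.170000) = 3.869313
  x_2 = 0.170000 - 3.869313×(0.170000 - (-2.860000))/(3.869313 - (-33.952056))
       = -0.139984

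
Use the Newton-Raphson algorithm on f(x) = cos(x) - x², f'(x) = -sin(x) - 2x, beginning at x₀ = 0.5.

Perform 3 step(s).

f(x) = cos(x) - x²
f'(x) = -sin(x) - 2x
x₀ = 0.5

Newton-Raphson formula: x_{n+1} = x_n - f(x_n)/f'(x_n)

Iteration 1:
  f(0.500000) = 0.627583
  f'(0.500000) = -1.479426
  x_1 = 0.500000 - 0.627583/(-1.479426) = 0.924207
Iteration 2:
  f(0.924207) = -0.251691
  f'(0.924207) = -2.646557
  x_2 = 0.924207 - (-0.251691)/(-2.646557) = 0.829106
Iteration 3:
  f(0.829106) = -0.011881
  f'(0.829106) = -2.395539
  x_3 = 0.829106 - (-0.011881)/(-2.395539) = 0.824146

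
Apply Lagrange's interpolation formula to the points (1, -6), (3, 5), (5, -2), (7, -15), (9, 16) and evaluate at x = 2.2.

Lagrange interpolation formula:
P(x) = Σ yᵢ × Lᵢ(x)
where Lᵢ(x) = Π_{j≠i} (x - xⱼ)/(xᵢ - xⱼ)

L_0(2.2) = (2.2 - 3)/(1 - 3) × (2.2 - 5)/(1 - 5) × (2.2 - 7)/(1 - 7) × (2.2 - 9)/(1 - 9) = 0.190400
L_1(2.2) = (2.2 - 1)/(3 - 1) × (2.2 - 5)/(3 - 5) × (2.2 - 7)/(3 - 7) × (2.2 - 9)/(3 - 9) = 1.142400
L_2(2.2) = (2.2 - 1)/(5 - 1) × (2.2 - 3)/(5 - 3) × (2.2 - 7)/(5 - 7) × (2.2 - 9)/(5 - 9) = -0.489600
L_3(2.2) = (2.2 - 1)/(7 - 1) × (2.2 - 3)/(7 - 3) × (2.2 - 5)/(7 - 5) × (2.2 - 9)/(7 - 9) = 0.190400
L_4(2.2) = (2.2 - 1)/(9 - 1) × (2.2 - 3)/(9 - 3) × (2.2 - 5)/(9 - 5) × (2.2 - 7)/(9 - 7) = -0.033600

P(2.2) = (-6)×L_0(2.2) + 5×L_1(2.2) + (-2)×L_2(2.2) + (-15)×L_3(2.2) + 16×L_4(2.2)
P(2.2) = 2.155200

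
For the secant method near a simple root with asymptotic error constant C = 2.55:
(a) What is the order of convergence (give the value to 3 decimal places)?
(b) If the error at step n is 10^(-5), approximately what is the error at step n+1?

(a) Secant method has superlinear convergence with order φ = (1+√5)/2 ≈ 1.618.
    This means |e_{n+1}| ≈ C|e_n|^1.618.

(b) With |e_n| = 10^(-5) and C = 2.55:
    |e_{n+1}| ≈ 2.55 × (10^(-5))^1.618 = 2.55 × 10^(-8.09)

(a) ≈ 1.618 (golden ratio); (b) |e_{n+1}| ≈ 2.072e-08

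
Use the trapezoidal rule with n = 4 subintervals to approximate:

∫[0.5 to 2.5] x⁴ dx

f(x) = x⁴
a = 0.5, b = 2.5, n = 4
h = (b - a)/n = 0.500000

Trapezoidal rule: (h/2)[f(x₀) + 2f(x₁) + 2f(x₂) + ... + f(xₙ)]

x_0 = 0.5000, f(x_0) = 0.062500, coefficient = 1
x_1 = 1.0000, f(x_1) = 1.000000, coefficient = 2
x_2 = 1.5000, f(x_2) = 5.062500, coefficient = 2
x_3 = 2.0000, f(x_3) = 16.000000, coefficient = 2
x_4 = 2.5000, f(x_4) = 39.062500, coefficient = 1

I ≈ (0.500000/2) × 83.250000 = 20.812500
Exact value: 19.525000
Error: 1.287500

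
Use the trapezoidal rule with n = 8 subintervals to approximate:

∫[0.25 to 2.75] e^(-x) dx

f(x) = e^(-x)
a = 0.25, b = 2.75, n = 8
h = (b - a)/n = 0.312500

Trapezoidal rule: (h/2)[f(x₀) + 2f(x₁) + 2f(x₂) + ... + f(xₙ)]

x_0 = 0.2500, f(x_0) = 0.778801, coefficient = 1
x_1 = 0.5625, f(x_1) = 0.569783, coefficient = 2
x_2 = 0.8750, f(x_2) = 0.416862, coefficient = 2
x_3 = 1.1875, f(x_3) = 0.304983, coefficient = 2
x_4 = 1.5000, f(x_4) = 0.223130, coefficient = 2
x_5 = 1.8125, f(x_5) = 0.163246, coefficient = 2
x_6 = 2.1250, f(x_6) = 0.119433, coefficient = 2
x_7 = 2.4375, f(x_7) = 0.087379, coefficient = 2
x_8 = 2.7500, f(x_8) = 0.063928, coefficient = 1

I ≈ (0.312500/2) × 4.612359 = 0.720681
Exact value: 0.714873
Error: 0.005808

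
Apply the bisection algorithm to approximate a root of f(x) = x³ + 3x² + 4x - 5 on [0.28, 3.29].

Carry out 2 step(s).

f(x) = x³ + 3x² + 4x - 5
Initial interval: [0.28, 3.29]

Iteration 1:
  c_1 = (0.280000 + 3.290000)/2 = 1.785000
  f(c_1) = f(1.785000) = 17.386087
  f(a) × f(c) < 0, new interval: [0.280000, 1.785000]
Iteration 2:
  c_2 = (0.280000 + 1.785000)/2 = 1.032500
  f(c_2) = f(1.032500) = 3.428872
  f(a) × f(c) < 0, new interval: [0.280000, 1.032500]

After 2 iteration(s), the approximation is c_2 = 1.032500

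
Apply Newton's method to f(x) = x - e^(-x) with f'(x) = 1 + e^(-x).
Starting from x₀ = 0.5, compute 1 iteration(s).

f(x) = x - e^(-x)
f'(x) = 1 + e^(-x)
x₀ = 0.5

Newton-Raphson formula: x_{n+1} = x_n - f(x_n)/f'(x_n)

Iteration 1:
  f(0.500000) = -0.106531
  f'(0.500000) = 1.606531
  x_1 = 0.500000 - (-0.106531)/1.606531 = 0.566311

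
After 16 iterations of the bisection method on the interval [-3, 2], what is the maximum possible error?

Bisection error bound: |error| ≤ (b-a)/2^n
|error| ≤ (2 - (-3))/2^16 = 5/2^16
|error| ≤ 0.0000762939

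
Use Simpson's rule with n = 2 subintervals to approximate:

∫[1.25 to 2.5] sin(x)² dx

f(x) = sin(x)²
a = 1.25, b = 2.5, n = 2
h = (b - a)/n = 0.625000

Simpson's rule: (h/3)[f(x₀) + 4f(x₁) + 2f(x₂) + ... + f(xₙ)]

x_0 = 1.2500, f(x_0) = 0.900572, coefficient = 1
x_1 = 1.8750, f(x_1) = 0.910280, coefficient = 4
x_2 = 2.5000, f(x_2) = 0.358169, coefficient = 1

I ≈ (0.625000/3) × 4.899859 = 1.020804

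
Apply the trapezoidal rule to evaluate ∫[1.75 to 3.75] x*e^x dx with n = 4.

f(x) = x*e^x
a = 1.75, b = 3.75, n = 4
h = (b - a)/n = 0.500000

Trapezoidal rule: (h/2)[f(x₀) + 2f(x₁) + 2f(x₂) + ... + f(xₙ)]

x_0 = 1.7500, f(x_0) = 10.070555, coefficient = 1
x_1 = 2.2500, f(x_1) = 21.347406, coefficient = 2
x_2 = 2.7500, f(x_2) = 43.017238, coefficient = 2
x_3 = 3.2500, f(x_3) = 83.818605, coefficient = 2
x_4 = 3.7500, f(x_4) = 159.454058, coefficient = 1

I ≈ (0.500000/2) × 465.891108 = 116.472777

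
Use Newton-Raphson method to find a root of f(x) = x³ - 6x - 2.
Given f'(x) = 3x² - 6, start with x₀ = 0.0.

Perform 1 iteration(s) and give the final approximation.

f(x) = x³ - 6x - 2
f'(x) = 3x² - 6
x₀ = 0.0

Newton-Raphson formula: x_{n+1} = x_n - f(x_n)/f'(x_n)

Iteration 1:
  f(0.000000) = -2.000000
  f'(0.000000) = -6.000000
  x_1 = 0.000000 - (-2.000000)/(-6.000000) = -0.333333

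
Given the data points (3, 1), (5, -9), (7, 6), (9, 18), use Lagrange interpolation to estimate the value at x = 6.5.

Lagrange interpolation formula:
P(x) = Σ yᵢ × Lᵢ(x)
where Lᵢ(x) = Π_{j≠i} (x - xⱼ)/(xᵢ - xⱼ)

L_0(6.5) = (6.5 - 5)/(3 - 5) × (6.5 - 7)/(3 - 7) × (6.5 - 9)/(3 - 9) = -0.039062
L_1(6.5) = (6.5 - 3)/(5 - 3) × (6.5 - 7)/(5 - 7) × (6.5 - 9)/(5 - 9) = 0.273438
L_2(6.5) = (6.5 - 3)/(7 - 3) × (6.5 - 5)/(7 - 5) × (6.5 - 9)/(7 - 9) = 0.820312
L_3(6.5) = (6.5 - 3)/(9 - 3) × (6.5 - 5)/(9 - 5) × (6.5 - 7)/(9 - 7) = -0.054688

P(6.5) = 1×L_0(6.5) + (-9)×L_1(6.5) + 6×L_2(6.5) + 18×L_3(6.5)
P(6.5) = 1.437500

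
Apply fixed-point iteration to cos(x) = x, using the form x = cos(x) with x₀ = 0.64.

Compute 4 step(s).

Equation: cos(x) = x
Fixed-point form: x = cos(x)
x₀ = 0.64

x_1 = g(0.640000) = 0.802096
x_2 = g(0.802096) = 0.695202
x_3 = g(0.695202) = 0.767924
x_4 = g(0.767924) = 0.719354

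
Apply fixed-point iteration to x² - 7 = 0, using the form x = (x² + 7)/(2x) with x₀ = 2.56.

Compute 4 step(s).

Equation: x² - 7 = 0
Fixed-point form: x = (x² + 7)/(2x)
x₀ = 2.56

x_1 = g(2.560000) = 2.647187
x_2 = g(2.647187) = 2.645752
x_3 = g(2.645752) = 2.645751
x_4 = g(2.645751) = 2.645751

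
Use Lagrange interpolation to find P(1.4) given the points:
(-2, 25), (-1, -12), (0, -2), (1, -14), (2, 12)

Lagrange interpolation formula:
P(x) = Σ yᵢ × Lᵢ(x)
where Lᵢ(x) = Π_{j≠i} (x - xⱼ)/(xᵢ - xⱼ)

L_0(1.4) = (1.4 - (-1))/(-2 - (-1)) × (1.4 - 0)/(-2 - 0) × (1.4 - 1)/(-2 - 1) × (1.4 - 2)/(-2 - 2) = -0.033600
L_1(1.4) = (1.4 - (-2))/(-1 - (-2)) × (1.4 - 0)/(-1 - 0) × (1.4 - 1)/(-1 - 1) × (1.4 - 2)/(-1 - 2) = 0.190400
L_2(1.4) = (1.4 - (-2))/(0 - (-2)) × (1.4 - (-1))/(0 - (-1)) × (1.4 - 1)/(0 - 1) × (1.4 - 2)/(0 - 2) = -0.489600
L_3(1.4) = (1.4 - (-2))/(1 - (-2)) × (1.4 - (-1))/(1 - (-1)) × (1.4 - 0)/(1 - 0) × (1.4 - 2)/(1 - 2) = 1.142400
L_4(1.4) = (1.4 - (-2))/(2 - (-2)) × (1.4 - (-1))/(2 - (-1)) × (1.4 - 0)/(2 - 0) × (1.4 - 1)/(2 - 1) = 0.190400

P(1.4) = 25×L_0(1.4) + (-12)×L_1(1.4) + (-2)×L_2(1.4) + (-14)×L_3(1.4) + 12×L_4(1.4)
P(1.4) = -15.854400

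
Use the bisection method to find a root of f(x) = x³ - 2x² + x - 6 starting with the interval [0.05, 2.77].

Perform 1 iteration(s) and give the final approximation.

f(x) = x³ - 2x² + x - 6
Initial interval: [0.05, 2.77]

Iteration 1:
  c_1 = (0.050000 + 2.770000)/2 = 1.410000
  f(c_1) = f(1.410000) = -5.762979
  f(a) × f(c) ≥ 0, new interval: [1.410000, 2.770000]

After 1 iteration(s), the approximation is c_1 = 1.410000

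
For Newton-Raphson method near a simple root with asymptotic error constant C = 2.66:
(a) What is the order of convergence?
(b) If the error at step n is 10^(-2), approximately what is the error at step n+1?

(a) Newton-Raphson has quadratic (order 2) convergence near simple roots.
    This means |e_{n+1}| ≈ C|e_n|².

(b) With |e_n| = 10^(-2) and C = 2.66:
    |e_{n+1}| ≈ 2.66 × (10^(-2))² = 2.66 × 10^(-4)

(a) 2 (quadratic); (b) |e_{n+1}| ≈ 2.660e-04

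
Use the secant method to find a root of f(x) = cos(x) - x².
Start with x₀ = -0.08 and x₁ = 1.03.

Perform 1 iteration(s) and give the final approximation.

f(x) = cos(x) - x²
x₀ = -0.08, x₁ = 1.03

Secant formula: x_{n+1} = x_n - f(x_n)(x_n - x_{n-1})/(f(x_n) - f(x_{n-1}))

Iteration 1:
  f(-0.080000) = 0.990402
  f(1.030000) = -0.546081
  x_2 = 1.030000 - (-0.546081)×(1.030000 - (-0.080000))/(-0.546081 - 0.990402)
       = 0.635495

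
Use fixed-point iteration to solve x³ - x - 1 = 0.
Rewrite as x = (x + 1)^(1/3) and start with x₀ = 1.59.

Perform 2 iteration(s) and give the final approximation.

Equation: x³ - x - 1 = 0
Fixed-point form: x = (x + 1)^(1/3)
x₀ = 1.59

x_1 = g(1.590000) = 1.373304
x_2 = g(1.373304) = 1.333883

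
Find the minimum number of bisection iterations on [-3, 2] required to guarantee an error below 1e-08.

We need (b-a)/2^n ≤ 1e-08
(2 - (-3))/2^n ≤ 1e-08
5/2^n ≤ 1e-08
2^n ≥ 500000000
n ≥ log₂(500000000) = 28.90
n ≥ 29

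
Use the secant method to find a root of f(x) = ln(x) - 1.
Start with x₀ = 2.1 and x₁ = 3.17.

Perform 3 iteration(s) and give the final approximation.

f(x) = ln(x) - 1
x₀ = 2.1, x₁ = 3.17

Secant formula: x_{n+1} = x_n - f(x_n)(x_n - x_{n-1})/(f(x_n) - f(x_{n-1}))

Iteration 1:
  f(2.100000) = -0.258063
  f(3.170000) = 0.153732
  x_2 = 3.170000 - 0.153732×(3.170000 - 2.100000)/(0.153732 - (-0.258063))
       = 2.770546
Iteration 2:
  f(3.170000) = 0.153732
  f(2.770546) = 0.019044
  x_3 = 2.770546 - 0.019044×(2.770546 - 3.170000)/(0.019044 - 0.153732)
       = 2.714064
Iteration 3:
  f(2.770546) = 0.019044
  f(2.714064) = -0.001553
  x_4 = 2.714064 - (-0.001553)×(2.714064 - 2.770546)/(-0.001553 - 0.019044)
       = 2.718322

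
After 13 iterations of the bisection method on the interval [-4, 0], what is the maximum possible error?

Bisection error bound: |error| ≤ (b-a)/2^n
|error| ≤ (0 - (-4))/2^13 = 4/2^13
|error| ≤ 0.0004882812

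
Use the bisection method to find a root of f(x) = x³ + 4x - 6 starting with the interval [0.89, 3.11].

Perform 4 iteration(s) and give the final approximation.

f(x) = x³ + 4x - 6
Initial interval: [0.89, 3.11]

Iteration 1:
  c_1 = (0.890000 + 3.110000)/2 = 2.000000
  f(c_1) = f(2.000000) = 10.000000
  f(a) × f(c) < 0, new interval: [0.890000, 2.000000]
Iteration 2:
  c_2 = (0.890000 + 2.000000)/2 = 1.445000
  f(c_2) = f(1.445000) = 2.797196
  f(a) × f(c) < 0, new interval: [0.890000, 1.445000]
Iteration 3:
  c_3 = (0.890000 + 1.445000)/2 = 1.167500
  f(c_3) = f(1.167500) = 0.261368
  f(a) × f(c) < 0, new interval: [0.890000, 1.167500]
Iteration 4:
  c_4 = (0.890000 + 1.167500)/2 = 1.028750
  f(c_4) = f(1.028750) = -0.796247
  f(a) × f(c) ≥ 0, new interval: [1.028750, 1.167500]

After 4 iteration(s), the approximation is c_4 = 1.028750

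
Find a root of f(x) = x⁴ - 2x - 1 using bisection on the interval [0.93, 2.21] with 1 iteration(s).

f(x) = x⁴ - 2x - 1
Initial interval: [0.93, 2.21]

Iteration 1:
  c_1 = (0.930000 + 2.210000)/2 = 1.570000
  f(c_1) = f(1.570000) = 1.935732
  f(a) × f(c) < 0, new interval: [0.930000, 1.570000]

After 1 iteration(s), the approximation is c_1 = 1.570000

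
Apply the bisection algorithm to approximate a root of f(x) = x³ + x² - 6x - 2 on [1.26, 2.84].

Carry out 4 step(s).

f(x) = x³ + x² - 6x - 2
Initial interval: [1.26, 2.84]

Iteration 1:
  c_1 = (1.260000 + 2.840000)/2 = 2.050000
  f(c_1) = f(2.050000) = -1.482375
  f(a) × f(c) ≥ 0, new interval: [2.050000, 2.840000]
Iteration 2:
  c_2 = (2.050000 + 2.840000)/2 = 2.445000
  f(c_2) = f(2.445000) = 3.924296
  f(a) × f(c) < 0, new interval: [2.050000, 2.445000]
Iteration 3:
  c_3 = (2.050000 + 2.445000)/2 = 2.247500
  f(c_3) = f(2.247500) = 0.918955
  f(a) × f(c) < 0, new interval: [2.050000, 2.247500]
Iteration 4:
  c_4 = (2.050000 + 2.247500)/2 = 2.148750
  f(c_4) = f(2.148750) = -0.354323
  f(a) × f(c) ≥ 0, new interval: [2.148750, 2.247500]

After 4 iteration(s), the approximation is c_4 = 2.148750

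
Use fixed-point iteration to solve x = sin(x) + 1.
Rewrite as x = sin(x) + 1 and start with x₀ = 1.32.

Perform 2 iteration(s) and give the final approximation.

Equation: x = sin(x) + 1
Fixed-point form: x = sin(x) + 1
x₀ = 1.32

x_1 = g(1.320000) = 1.968715
x_2 = g(1.968715) = 1.921869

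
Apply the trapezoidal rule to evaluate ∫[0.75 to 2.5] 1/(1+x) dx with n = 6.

f(x) = 1/(1+x)
a = 0.75, b = 2.5, n = 6
h = (b - a)/n = 0.291667

Trapezoidal rule: (h/2)[f(x₀) + 2f(x₁) + 2f(x₂) + ... + f(xₙ)]

x_0 = 0.7500, f(x_0) = 0.571429, coefficient = 1
x_1 = 1.0417, f(x_1) = 0.489796, coefficient = 2
x_2 = 1.3333, f(x_2) = 0.428571, coefficient = 2
x_3 = 1.6250, f(x_3) = 0.380952, coefficient = 2
x_4 = 1.9167, f(x_4) = 0.342857, coefficient = 2
x_5 = 2.2083, f(x_5) = 0.311688, coefficient = 2
x_6 = 2.5000, f(x_6) = 0.285714, coefficient = 1

I ≈ (0.291667/2) × 4.764873 = 0.694877
Exact value: 0.693147
Error: 0.001730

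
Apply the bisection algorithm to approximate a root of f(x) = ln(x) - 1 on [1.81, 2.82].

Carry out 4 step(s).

f(x) = ln(x) - 1
Initial interval: [1.81, 2.82]

Iteration 1:
  c_1 = (1.810000 + 2.820000)/2 = 2.315000
  f(c_1) = f(2.315000) = -0.160590
  f(a) × f(c) ≥ 0, new interval: [2.315000, 2.820000]
Iteration 2:
  c_2 = (2.315000 + 2.820000)/2 = 2.567500
  f(c_2) = f(2.567500) = -0.057067
  f(a) × f(c) ≥ 0, new interval: [2.567500, 2.820000]
Iteration 3:
  c_3 = (2.567500 + 2.820000)/2 = 2.693750
  f(c_3) = f(2.693750) = -0.009066
  f(a) × f(c) ≥ 0, new interval: [2.693750, 2.820000]
Iteration 4:
  c_4 = (2.693750 + 2.820000)/2 = 2.756875
  f(c_4) = f(2.756875) = 0.014098
  f(a) × f(c) < 0, new interval: [2.693750, 2.756875]

After 4 iteration(s), the approximation is c_4 = 2.756875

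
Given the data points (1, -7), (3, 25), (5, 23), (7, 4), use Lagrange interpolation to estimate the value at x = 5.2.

Lagrange interpolation formula:
P(x) = Σ yᵢ × Lᵢ(x)
where Lᵢ(x) = Π_{j≠i} (x - xⱼ)/(xᵢ - xⱼ)

L_0(5.2) = (5.2 - 3)/(1 - 3) × (5.2 - 5)/(1 - 5) × (5.2 - 7)/(1 - 7) = 0.016500
L_1(5.2) = (5.2 - 1)/(3 - 1) × (5.2 - 5)/(3 - 5) × (5.2 - 7)/(3 - 7) = -0.094500
L_2(5.2) = (5.2 - 1)/(5 - 1) × (5.2 - 3)/(5 - 3) × (5.2 - 7)/(5 - 7) = 1.039500
L_3(5.2) = (5.2 - 1)/(7 - 1) × (5.2 - 3)/(7 - 3) × (5.2 - 5)/(7 - 5) = 0.038500

P(5.2) = (-7)×L_0(5.2) + 25×L_1(5.2) + 23×L_2(5.2) + 4×L_3(5.2)
P(5.2) = 21.584500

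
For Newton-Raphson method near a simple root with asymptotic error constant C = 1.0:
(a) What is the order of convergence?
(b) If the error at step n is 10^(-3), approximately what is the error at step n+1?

(a) Newton-Raphson has quadratic (order 2) convergence near simple roots.
    This means |e_{n+1}| ≈ C|e_n|².

(b) With |e_n| = 10^(-3) and C = 1.0:
    |e_{n+1}| ≈ 1.0 × (10^(-3))² = 1.0 × 10^(-6)

(a) 2 (quadratic); (b) |e_{n+1}| ≈ 1.000e-06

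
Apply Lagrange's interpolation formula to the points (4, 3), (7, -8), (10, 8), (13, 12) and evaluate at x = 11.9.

Lagrange interpolation formula:
P(x) = Σ yᵢ × Lᵢ(x)
where Lᵢ(x) = Π_{j≠i} (x - xⱼ)/(xᵢ - xⱼ)

L_0(11.9) = (11.9 - 7)/(4 - 7) × (11.9 - 10)/(4 - 10) × (11.9 - 13)/(4 - 13) = 0.063216
L_1(11.9) = (11.9 - 4)/(7 - 4) × (11.9 - 10)/(7 - 10) × (11.9 - 13)/(7 - 13) = -0.305759
L_2(11.9) = (11.9 - 4)/(10 - 4) × (11.9 - 7)/(10 - 7) × (11.9 - 13)/(10 - 13) = 0.788537
L_3(11.9) = (11.9 - 4)/(13 - 4) × (11.9 - 7)/(13 - 7) × (11.9 - 10)/(13 - 10) = 0.454006

P(11.9) = 3×L_0(11.9) + (-8)×L_1(11.9) + 8×L_2(11.9) + 12×L_3(11.9)
P(11.9) = 14.392093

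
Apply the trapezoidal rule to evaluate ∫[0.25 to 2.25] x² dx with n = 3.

f(x) = x²
a = 0.25, b = 2.25, n = 3
h = (b - a)/n = 0.666667

Trapezoidal rule: (h/2)[f(x₀) + 2f(x₁) + 2f(x₂) + ... + f(xₙ)]

x_0 = 0.2500, f(x_0) = 0.062500, coefficient = 1
x_1 = 0.9167, f(x_1) = 0.840278, coefficient = 2
x_2 = 1.5833, f(x_2) = 2.506944, coefficient = 2
x_3 = 2.2500, f(x_3) = 5.062500, coefficient = 1

I ≈ (0.666667/2) × 11.819444 = 3.939815
Exact value: 3.791667
Error: 0.148148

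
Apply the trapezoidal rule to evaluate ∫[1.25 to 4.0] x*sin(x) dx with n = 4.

f(x) = x*sin(x)
a = 1.25, b = 4.0, n = 4
h = (b - a)/n = 0.687500

Trapezoidal rule: (h/2)[f(x₀) + 2f(x₁) + 2f(x₂) + ... + f(xₙ)]

x_0 = 1.2500, f(x_0) = 1.186231, coefficient = 1
x_1 = 1.9375, f(x_1) = 1.808684, coefficient = 2
x_2 = 2.6250, f(x_2) = 1.296541, coefficient = 2
x_3 = 3.3125, f(x_3) = -0.563379, coefficient = 2
x_4 = 4.0000, f(x_4) = -3.027210, coefficient = 1

I ≈ (0.687500/2) × 3.242713 = 1.114683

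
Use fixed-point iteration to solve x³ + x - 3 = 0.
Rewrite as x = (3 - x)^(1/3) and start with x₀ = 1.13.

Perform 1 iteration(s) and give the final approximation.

Equation: x³ + x - 3 = 0
Fixed-point form: x = (3 - x)^(1/3)
x₀ = 1.13

x_1 = g(1.130000) = 1.232009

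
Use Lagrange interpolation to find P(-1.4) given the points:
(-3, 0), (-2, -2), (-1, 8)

Lagrange interpolation formula:
P(x) = Σ yᵢ × Lᵢ(x)
where Lᵢ(x) = Π_{j≠i} (x - xⱼ)/(xᵢ - xⱼ)

L_0(-1.4) = (-1.4 - (-2))/(-3 - (-2)) × (-1.4 - (-1))/(-3 - (-1)) = -0.120000
L_1(-1.4) = (-1.4 - (-3))/(-2 - (-3)) × (-1.4 - (-1))/(-2 - (-1)) = 0.640000
L_2(-1.4) = (-1.4 - (-3))/(-1 - (-3)) × (-1.4 - (-2))/(-1 - (-2)) = 0.480000

P(-1.4) = 0×L_0(-1.4) + (-2)×L_1(-1.4) + 8×L_2(-1.4)
P(-1.4) = 2.560000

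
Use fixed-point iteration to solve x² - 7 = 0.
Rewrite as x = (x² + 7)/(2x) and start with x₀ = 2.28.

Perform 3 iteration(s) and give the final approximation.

Equation: x² - 7 = 0
Fixed-point form: x = (x² + 7)/(2x)
x₀ = 2.28

x_1 = g(2.280000) = 2.675088
x_2 = g(2.675088) = 2.645912
x_3 = g(2.645912) = 2.645751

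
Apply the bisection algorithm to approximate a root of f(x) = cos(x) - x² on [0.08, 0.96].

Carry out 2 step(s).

f(x) = cos(x) - x²
Initial interval: [0.08, 0.96]

Iteration 1:
  c_1 = (0.080000 + 0.960000)/2 = 0.520000
  f(c_1) = f(0.520000) = 0.597419
  f(a) × f(c) ≥ 0, new interval: [0.520000, 0.960000]
Iteration 2:
  c_2 = (0.520000 + 0.960000)/2 = 0.740000
  f(c_2) = f(0.740000) = 0.190869
  f(a) × f(c) ≥ 0, new interval: [0.740000, 0.960000]

After 2 iteration(s), the approximation is c_2 = 0.740000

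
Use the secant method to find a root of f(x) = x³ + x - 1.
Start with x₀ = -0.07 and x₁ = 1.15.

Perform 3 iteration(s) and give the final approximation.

f(x) = x³ + x - 1
x₀ = -0.07, x₁ = 1.15

Secant formula: x_{n+1} = x_n - f(x_n)(x_n - x_{n-1})/(f(x_n) - f(x_{n-1}))

Iteration 1:
  f(-0.070000) = -1.070343
  f(1.150000) = 1.670875
  x_2 = 1.150000 - 1.670875×(1.150000 - (-0.070000))/(1.670875 - (-1.070343))
       = 0.406364
Iteration 2:
  f(1.150000) = 1.670875
  f(0.406364) = -0.526532
  x_3 = 0.406364 - (-0.526532)×(0.406364 - 1.150000)/(-0.526532 - 1.670875)
       = 0.584551
Iteration 3:
  f(0.406364) = -0.526532
  f(0.584551) = -0.215709
  x_4 = 0.584551 - (-0.215709)×(0.584551 - 0.406364)/(-0.215709 - (-0.526532))
       = 0.708210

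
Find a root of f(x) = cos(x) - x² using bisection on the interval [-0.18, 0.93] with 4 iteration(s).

f(x) = cos(x) - x²
Initial interval: [-0.18, 0.93]

Iteration 1:
  c_1 = (-0.180000 + 0.930000)/2 = 0.375000
  f(c_1) = f(0.375000) = 0.789883
  f(a) × f(c) ≥ 0, new interval: [0.375000, 0.930000]
Iteration 2:
  c_2 = (0.375000 + 0.930000)/2 = 0.652500
  f(c_2) = f(0.652500) = 0.368812
  f(a) × f(c) ≥ 0, new interval: [0.652500, 0.930000]
Iteration 3:
  c_3 = (0.652500 + 0.930000)/2 = 0.791250
  f(c_3) = f(0.791250) = 0.076880
  f(a) × f(c) ≥ 0, new interval: [0.791250, 0.930000]
Iteration 4:
  c_4 = (0.791250 + 0.930000)/2 = 0.860625
  f(c_4) = f(0.860625) = -0.088712
  f(a) × f(c) < 0, new interval: [0.791250, 0.860625]

After 4 iteration(s), the approximation is c_4 = 0.860625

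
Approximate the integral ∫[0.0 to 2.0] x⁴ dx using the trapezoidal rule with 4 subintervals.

f(x) = x⁴
a = 0.0, b = 2.0, n = 4
h = (b - a)/n = 0.500000

Trapezoidal rule: (h/2)[f(x₀) + 2f(x₁) + 2f(x₂) + ... + f(xₙ)]

x_0 = 0.0000, f(x_0) = 0.000000, coefficient = 1
x_1 = 0.5000, f(x_1) = 0.062500, coefficient = 2
x_2 = 1.0000, f(x_2) = 1.000000, coefficient = 2
x_3 = 1.5000, f(x_3) = 5.062500, coefficient = 2
x_4 = 2.0000, f(x_4) = 16.000000, coefficient = 1

I ≈ (0.500000/2) × 28.250000 = 7.062500
Exact value: 6.400000
Error: 0.662500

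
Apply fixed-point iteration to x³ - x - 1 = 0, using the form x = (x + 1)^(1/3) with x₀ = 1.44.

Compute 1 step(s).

Equation: x³ - x - 1 = 0
Fixed-point form: x = (x + 1)^(1/3)
x₀ = 1.44

x_1 = g(1.440000) = 1.346263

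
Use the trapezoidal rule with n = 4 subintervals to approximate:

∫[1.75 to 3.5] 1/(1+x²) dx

f(x) = 1/(1+x²)
a = 1.75, b = 3.5, n = 4
h = (b - a)/n = 0.437500

Trapezoidal rule: (h/2)[f(x₀) + 2f(x₁) + 2f(x₂) + ... + f(xₙ)]

x_0 = 1.7500, f(x_0) = 0.246154, coefficient = 1
x_1 = 2.1875, f(x_1) = 0.172856, coefficient = 2
x_2 = 2.6250, f(x_2) = 0.126733, coefficient = 2
x_3 = 3.0625, f(x_3) = 0.096349, coefficient = 2
x_4 = 3.5000, f(x_4) = 0.075472, coefficient = 1

I ≈ (0.437500/2) × 1.113502 = 0.243579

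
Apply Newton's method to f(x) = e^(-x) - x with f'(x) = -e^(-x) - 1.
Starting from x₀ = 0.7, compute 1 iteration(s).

f(x) = e^(-x) - x
f'(x) = -e^(-x) - 1
x₀ = 0.7

Newton-Raphson formula: x_{n+1} = x_n - f(x_n)/f'(x_n)

Iteration 1:
  f(0.700000) = -0.203415
  f'(0.700000) = -1.496585
  x_1 = 0.700000 - (-0.203415)/(-1.496585) = 0.564081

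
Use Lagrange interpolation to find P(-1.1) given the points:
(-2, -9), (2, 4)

Lagrange interpolation formula:
P(x) = Σ yᵢ × Lᵢ(x)
where Lᵢ(x) = Π_{j≠i} (x - xⱼ)/(xᵢ - xⱼ)

L_0(-1.1) = (-1.1 - 2)/(-2 - 2) = 0.775000
L_1(-1.1) = (-1.1 - (-2))/(2 - (-2)) = 0.225000

P(-1.1) = (-9)×L_0(-1.1) + 4×L_1(-1.1)
P(-1.1) = -6.075000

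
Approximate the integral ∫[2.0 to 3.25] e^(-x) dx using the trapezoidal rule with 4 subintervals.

f(x) = e^(-x)
a = 2.0, b = 3.25, n = 4
h = (b - a)/n = 0.312500

Trapezoidal rule: (h/2)[f(x₀) + 2f(x₁) + 2f(x₂) + ... + f(xₙ)]

x_0 = 2.0000, f(x_0) = 0.135335, coefficient = 1
x_1 = 2.3125, f(x_1) = 0.099013, coefficient = 2
x_2 = 2.6250, f(x_2) = 0.072440, coefficient = 2
x_3 = 2.9375, f(x_3) = 0.052998, coefficient = 2
x_4 = 3.2500, f(x_4) = 0.038774, coefficient = 1

I ≈ (0.312500/2) × 0.623012 = 0.097346
Exact value: 0.096561
Error: 0.000785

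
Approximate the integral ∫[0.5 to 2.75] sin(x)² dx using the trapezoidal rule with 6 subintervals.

f(x) = sin(x)²
a = 0.5, b = 2.75, n = 6
h = (b - a)/n = 0.375000

Trapezoidal rule: (h/2)[f(x₀) + 2f(x₁) + 2f(x₂) + ... + f(xₙ)]

x_0 = 0.5000, f(x_0) = 0.229849, coefficient = 1
x_1 = 0.8750, f(x_1) = 0.589123, coefficient = 2
x_2 = 1.2500, f(x_2) = 0.900572, coefficient = 2
x_3 = 1.6250, f(x_3) = 0.997065, coefficient = 2
x_4 = 2.0000, f(x_4) = 0.826822, coefficient = 2
x_5 = 2.3750, f(x_5) = 0.481199, coefficient = 2
x_6 = 2.7500, f(x_6) = 0.145665, coefficient = 1

I ≈ (0.375000/2) × 7.965075 = 1.493452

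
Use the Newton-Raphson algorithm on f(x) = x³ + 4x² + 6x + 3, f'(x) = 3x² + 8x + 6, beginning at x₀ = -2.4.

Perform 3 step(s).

f(x) = x³ + 4x² + 6x + 3
f'(x) = 3x² + 8x + 6
x₀ = -2.4

Newton-Raphson formula: x_{n+1} = x_n - f(x_n)/f'(x_n)

Iteration 1:
  f(-2.400000) = -2.184000
  f'(-2.400000) = 4.080000
  x_1 = -2.400000 - (-2.184000)/4.080000 = -1.864706
Iteration 2:
  f(-1.864706) = -0.763544
  f'(-1.864706) = 1.513737
  x_2 = -1.864706 - (-0.763544)/1.513737 = -1.360296
Iteration 3:
  f(-1.360296) = -0.277254
  f'(-1.360296) = 0.668848
  x_3 = -1.360296 - (-0.277254)/0.668848 = -0.945771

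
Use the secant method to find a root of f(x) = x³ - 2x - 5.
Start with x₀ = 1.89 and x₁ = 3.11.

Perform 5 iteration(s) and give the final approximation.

f(x) = x³ - 2x - 5
x₀ = 1.89, x₁ = 3.11

Secant formula: x_{n+1} = x_n - f(x_n)(x_n - x_{n-1})/(f(x_n) - f(x_{n-1}))

Iteration 1:
  f(1.890000) = -2.028731
  f(3.110000) = 18.860231
  x_2 = 3.110000 - 18.860231×(3.110000 - 1.890000)/(18.860231 - (-2.028731))
       = 2.008486
Iteration 2:
  f(3.110000) = 18.860231
  f(2.008486) = -0.914706
  x_3 = 2.008486 - (-0.914706)×(2.008486 - 3.110000)/(-0.914706 - 18.860231)
       = 2.059438
Iteration 3:
  f(2.008486) = -0.914706
  f(2.059438) = -0.384218
  x_4 = 2.059438 - (-0.384218)×(2.059438 - 2.008486)/(-0.384218 - (-0.914706))
       = 2.096340
Iteration 4:
  f(2.059438) = -0.384218
  f(2.096340) = 0.019985
  x_5 = 2.096340 - 0.019985×(2.096340 - 2.059438)/(0.019985 - (-0.384218))
       = 2.094516
Iteration 5:
  f(2.096340) = 0.019985
  f(2.094516) = -0.000400
  x_6 = 2.094516 - (-0.000400)×(2.094516 - 2.096340)/(-0.000400 - 0.019985)
       = 2.094551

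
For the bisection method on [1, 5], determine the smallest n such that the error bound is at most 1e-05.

We need (b-a)/2^n ≤ 1e-05
(5 - 1)/2^n ≤ 1e-05
4/2^n ≤ 1e-05
2^n ≥ 400000
n ≥ log₂(400000) = 18.61
n ≥ 19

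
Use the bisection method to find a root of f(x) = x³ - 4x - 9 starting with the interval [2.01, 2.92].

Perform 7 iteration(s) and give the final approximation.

f(x) = x³ - 4x - 9
Initial interval: [2.01, 2.92]

Iteration 1:
  c_1 = (2.010000 + 2.920000)/2 = 2.465000
  f(c_1) = f(2.465000) = -3.882105
  f(a) × f(c) ≥ 0, new interval: [2.465000, 2.920000]
Iteration 2:
  c_2 = (2.465000 + 2.920000)/2 = 2.692500
  f(c_2) = f(2.692500) = -0.250570
  f(a) × f(c) ≥ 0, new interval: [2.692500, 2.920000]
Iteration 3:
  c_3 = (2.692500 + 2.920000)/2 = 2.806250
  f(c_3) = f(2.806250) = 1.874328
  f(a) × f(c) < 0, new interval: [2.692500, 2.806250]
Iteration 4:
  c_4 = (2.692500 + 2.806250)/2 = 2.749375
  f(c_4) = f(2.749375) = 0.785199
  f(a) × f(c) < 0, new interval: [2.692500, 2.749375]
Iteration 5:
  c_5 = (2.692500 + 2.749375)/2 = 2.720937
  f(c_5) = f(2.720937) = 0.260713
  f(a) × f(c) < 0, new interval: [2.692500, 2.720937]
Iteration 6:
  c_6 = (2.692500 + 2.720937)/2 = 2.706719
  f(c_6) = f(2.706719) = 0.003430
  f(a) × f(c) < 0, new interval: [2.692500, 2.706719]
Iteration 7:
  c_7 = (2.692500 + 2.706719)/2 = 2.699609
  f(c_7) = f(2.699609) = -0.123979
  f(a) × f(c) ≥ 0, new interval: [2.699609, 2.706719]

After 7 iteration(s), the approximation is c_7 = 2.699609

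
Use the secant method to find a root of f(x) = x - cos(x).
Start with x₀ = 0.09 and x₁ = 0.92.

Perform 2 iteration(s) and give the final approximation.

f(x) = x - cos(x)
x₀ = 0.09, x₁ = 0.92

Secant formula: x_{n+1} = x_n - f(x_n)(x_n - x_{n-1})/(f(x_n) - f(x_{n-1}))

Iteration 1:
  f(0.090000) = -0.905953
  f(0.920000) = 0.314180
  x_2 = 0.920000 - 0.314180×(0.920000 - 0.090000)/(0.314180 - (-0.905953))
       = 0.706278
Iteration 2:
  f(0.920000) = 0.314180
  f(0.706278) = -0.054505
  x_3 = 0.706278 - (-0.054505)×(0.706278 - 0.920000)/(-0.054505 - 0.314180)
       = 0.737874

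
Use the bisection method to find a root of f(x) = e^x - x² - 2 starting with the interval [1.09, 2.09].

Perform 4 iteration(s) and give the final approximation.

f(x) = e^x - x² - 2
Initial interval: [1.09, 2.09]

Iteration 1:
  c_1 = (1.090000 + 2.090000)/2 = 1.590000
  f(c_1) = f(1.590000) = 0.375649
  f(a) × f(c) < 0, new interval: [1.090000, 1.590000]
Iteration 2:
  c_2 = (1.090000 + 1.590000)/2 = 1.340000
  f(c_2) = f(1.340000) = 0.023444
  f(a) × f(c) < 0, new interval: [1.090000, 1.340000]
Iteration 3:
  c_3 = (1.090000 + 1.340000)/2 = 1.215000
  f(c_3) = f(1.215000) = -0.105931
  f(a) × f(c) ≥ 0, new interval: [1.215000, 1.340000]
Iteration 4:
  c_4 = (1.215000 + 1.340000)/2 = 1.277500
  f(c_4) = f(1.277500) = -0.044347
  f(a) × f(c) ≥ 0, new interval: [1.277500, 1.340000]

After 4 iteration(s), the approximation is c_4 = 1.277500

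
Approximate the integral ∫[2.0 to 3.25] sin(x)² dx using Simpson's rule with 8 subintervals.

f(x) = sin(x)²
a = 2.0, b = 3.25, n = 8
h = (b - a)/n = 0.156250

Simpson's rule: (h/3)[f(x₀) + 4f(x₁) + 2f(x₂) + ... + f(xₙ)]

x_0 = 2.0000, f(x_0) = 0.826822, coefficient = 1
x_1 = 2.1562, f(x_1) = 0.694658, coefficient = 4
x_2 = 2.3125, f(x_2) = 0.543639, coefficient = 2
x_3 = 2.4688, f(x_3) = 0.388393, coefficient = 4
x_4 = 2.6250, f(x_4) = 0.243957, coefficient = 2
x_5 = 2.7812, f(x_5) = 0.124323, coefficient = 4
x_6 = 2.9375, f(x_6) = 0.041079, coefficient = 2
x_7 = 3.0938, f(x_7) = 0.002287, coefficient = 4
x_8 = 3.2500, f(x_8) = 0.011706, coefficient = 1

I ≈ (0.156250/3) × 7.334522 = 0.382006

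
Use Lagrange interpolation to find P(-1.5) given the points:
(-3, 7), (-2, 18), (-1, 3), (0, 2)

Lagrange interpolation formula:
P(x) = Σ yᵢ × Lᵢ(x)
where Lᵢ(x) = Π_{j≠i} (x - xⱼ)/(xᵢ - xⱼ)

L_0(-1.5) = (-1.5 - (-2))/(-3 - (-2)) × (-1.5 - (-1))/(-3 - (-1)) × (-1.5 - 0)/(-3 - 0) = -0.062500
L_1(-1.5) = (-1.5 - (-3))/(-2 - (-3)) × (-1.5 - (-1))/(-2 - (-1)) × (-1.5 - 0)/(-2 - 0) = 0.562500
L_2(-1.5) = (-1.5 - (-3))/(-1 - (-3)) × (-1.5 - (-2))/(-1 - (-2)) × (-1.5 - 0)/(-1 - 0) = 0.562500
L_3(-1.5) = (-1.5 - (-3))/(0 - (-3)) × (-1.5 - (-2))/(0 - (-2)) × (-1.5 - (-1))/(0 - (-1)) = -0.062500

P(-1.5) = 7×L_0(-1.5) + 18×L_1(-1.5) + 3×L_2(-1.5) + 2×L_3(-1.5)
P(-1.5) = 11.250000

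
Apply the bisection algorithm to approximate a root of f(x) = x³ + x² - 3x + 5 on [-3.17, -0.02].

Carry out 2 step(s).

f(x) = x³ + x² - 3x + 5
Initial interval: [-3.17, -0.02]

Iteration 1:
  c_1 = (-3.170000 + (-0.020000))/2 = -1.595000
  f(c_1) = f(-1.595000) = 8.271305
  f(a) × f(c) < 0, new interval: [-3.170000, -1.595000]
Iteration 2:
  c_2 = (-3.170000 + (-1.595000))/2 = -2.382500
  f(c_2) = f(-2.382500) = 4.300007
  f(a) × f(c) < 0, new interval: [-3.170000, -2.382500]

After 2 iteration(s), the approximation is c_2 = -2.382500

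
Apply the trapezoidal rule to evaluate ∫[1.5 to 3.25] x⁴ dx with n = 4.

f(x) = x⁴
a = 1.5, b = 3.25, n = 4
h = (b - a)/n = 0.437500

Trapezoidal rule: (h/2)[f(x₀) + 2f(x₁) + 2f(x₂) + ... + f(xₙ)]

x_0 = 1.5000, f(x_0) = 5.062500, coefficient = 1
x_1 = 1.9375, f(x_1) = 14.091812, coefficient = 2
x_2 = 2.3750, f(x_2) = 31.816650, coefficient = 2
x_3 = 2.8125, f(x_3) = 62.570572, coefficient = 2
x_4 = 3.2500, f(x_4) = 111.566406, coefficient = 1

I ≈ (0.437500/2) × 333.586975 = 72.972151
Exact value: 70.999414
Error: 1.972737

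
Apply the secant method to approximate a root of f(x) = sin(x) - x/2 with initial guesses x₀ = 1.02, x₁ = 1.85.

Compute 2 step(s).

f(x) = sin(x) - x/2
x₀ = 1.02, x₁ = 1.85

Secant formula: x_{n+1} = x_n - f(x_n)(x_n - x_{n-1})/(f(x_n) - f(x_{n-1}))

Iteration 1:
  f(1.020000) = 0.342108
  f(1.850000) = 0.036275
  x_2 = 1.850000 - 0.036275×(1.850000 - 1.020000)/(0.036275 - 0.342108)
       = 1.948447
Iteration 2:
  f(1.850000) = 0.036275
  f(1.948447) = -0.044690
  x_3 = 1.948447 - (-0.044690)×(1.948447 - 1.850000)/(-0.044690 - 0.036275)
       = 1.894108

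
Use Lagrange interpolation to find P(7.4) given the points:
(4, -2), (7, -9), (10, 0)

Lagrange interpolation formula:
P(x) = Σ yᵢ × Lᵢ(x)
where Lᵢ(x) = Π_{j≠i} (x - xⱼ)/(xᵢ - xⱼ)

L_0(7.4) = (7.4 - 7)/(4 - 7) × (7.4 - 10)/(4 - 10) = -0.057778
L_1(7.4) = (7.4 - 4)/(7 - 4) × (7.4 - 10)/(7 - 10) = 0.982222
L_2(7.4) = (7.4 - 4)/(10 - 4) × (7.4 - 7)/(10 - 7) = 0.075556

P(7.4) = (-2)×L_0(7.4) + (-9)×L_1(7.4) + 0×L_2(7.4)
P(7.4) = -8.724444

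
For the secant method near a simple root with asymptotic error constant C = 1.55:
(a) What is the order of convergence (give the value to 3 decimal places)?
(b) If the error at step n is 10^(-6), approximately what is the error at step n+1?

(a) Secant method has superlinear convergence with order φ = (1+√5)/2 ≈ 1.618.
    This means |e_{n+1}| ≈ C|e_n|^1.618.

(b) With |e_n| = 10^(-6) and C = 1.55:
    |e_{n+1}| ≈ 1.55 × (10^(-6))^1.618 = 1.55 × 10^(-9.71)

(a) ≈ 1.618 (golden ratio); (b) |e_{n+1}| ≈ 3.035e-10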